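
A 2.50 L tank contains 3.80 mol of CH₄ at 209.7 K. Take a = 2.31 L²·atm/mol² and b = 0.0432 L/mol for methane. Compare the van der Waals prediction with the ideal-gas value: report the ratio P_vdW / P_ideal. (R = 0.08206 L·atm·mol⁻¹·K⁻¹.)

Ideal: P_ideal = nRT/V = (3.80)(0.08206)(209.7)/2.50 = 26.1561 atm
vdW: P = nRT/(V − nb) − a n²/V² = 65.3903/2.33584 − 33.3564/6.25000 = 27.9943 − 5.33702 = 22.6573 atm
Ratio = 22.6573/26.1561 = 0.8662

P_vdW / P_ideal ≈ 0.8662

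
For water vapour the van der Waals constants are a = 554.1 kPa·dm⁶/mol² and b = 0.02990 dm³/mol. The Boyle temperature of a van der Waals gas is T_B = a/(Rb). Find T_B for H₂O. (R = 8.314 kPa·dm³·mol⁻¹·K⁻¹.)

T_B ≈ 2229 K

For a van der Waals gas the second virial coefficient B₂ = b − a/(RT) vanishes at T_B = a/(Rb).
T_B = 554.1/(8.314×0.02990) = 554.1/0.24859 = 2229 K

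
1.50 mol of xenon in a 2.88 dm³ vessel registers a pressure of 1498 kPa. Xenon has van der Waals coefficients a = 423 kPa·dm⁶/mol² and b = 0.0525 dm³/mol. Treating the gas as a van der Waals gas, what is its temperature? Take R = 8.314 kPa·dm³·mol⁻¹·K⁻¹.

T = (P + a n²/V²)(V − nb)/(nR)
P + a n²/V² = 1498 + (423)(1.50)²/(2.88)² = 1612.7 kPa
V − nb = 2.88 − (1.50)(0.0525) = 2.8013 dm³
T = (1612.7)(2.8013)/((1.50)(8.314)) = 362.3 K

T ≈ 362.3 K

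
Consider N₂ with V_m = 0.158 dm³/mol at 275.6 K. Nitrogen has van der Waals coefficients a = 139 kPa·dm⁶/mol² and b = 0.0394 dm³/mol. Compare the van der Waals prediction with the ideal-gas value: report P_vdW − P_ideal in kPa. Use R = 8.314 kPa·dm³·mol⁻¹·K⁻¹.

ΔP ≈ -750 kPa

Ideal: P_ideal = RT/V_m = (8.314)(275.6)/0.158 = 14502.1 kPa
vdW: P = RT/(V_m − b) − a/V_m² = 2291.34/0.118600 − 139/0.0249640 = 19319.9 − 5568.02 = 13751.9 kPa
ΔP = 13751.9 − 14502.1 = -750 kPa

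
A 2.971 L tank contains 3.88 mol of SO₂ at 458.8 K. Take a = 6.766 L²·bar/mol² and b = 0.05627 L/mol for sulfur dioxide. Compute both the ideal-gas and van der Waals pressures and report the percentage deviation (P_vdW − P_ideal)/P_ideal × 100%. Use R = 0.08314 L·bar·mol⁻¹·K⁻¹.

Ideal: P_ideal = nRT/V = (3.88)(0.08314)(458.8)/2.971 = 49.8153 bar
vdW: P = nRT/(V − nb) − a n²/V² = 148.001/2.75267 − 101.858/8.82684 = 53.7663 − 11.5396 = 42.2267 bar
% deviation = (42.2267 − 49.8153)/49.8153 × 100% = -15.23%

-15.23 %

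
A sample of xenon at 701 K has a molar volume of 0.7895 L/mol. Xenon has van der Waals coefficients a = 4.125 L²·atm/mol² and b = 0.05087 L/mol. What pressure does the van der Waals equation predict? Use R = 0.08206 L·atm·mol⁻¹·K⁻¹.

P ≈ 71.26 atm

P = RT/(V_m − b) − a/V_m²
RT/(V_m − b) = (0.08206)(701)/(0.7895 − 0.05087) = 57.524/0.73863 = 77.879 atm
a/V_m² = 4.125/(0.7895)² = 6.6179 atm
P = 77.879 − 6.6179 = 71.26 atm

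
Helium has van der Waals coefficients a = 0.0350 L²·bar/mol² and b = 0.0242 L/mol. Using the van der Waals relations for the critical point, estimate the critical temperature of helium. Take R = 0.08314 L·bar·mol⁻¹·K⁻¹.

For a van der Waals gas, T_c = 8a/(27Rb).
T_c = 8×0.0350/(27×0.08314×0.0242) = 0.28000/0.054324 = 5.154 K

T_c ≈ 5.154 K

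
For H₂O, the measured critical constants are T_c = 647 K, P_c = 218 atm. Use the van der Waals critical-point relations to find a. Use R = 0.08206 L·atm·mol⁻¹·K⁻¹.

From T_c = 8a/(27Rb) and P_c = a/(27b²): a = 27 R² T_c²/(64 P_c).
a = 27×(0.08206)²×(647)²/(64×218) = 76109/13952 = 5.455 L²·atm/mol²

a ≈ 5.455 L²·atm/mol²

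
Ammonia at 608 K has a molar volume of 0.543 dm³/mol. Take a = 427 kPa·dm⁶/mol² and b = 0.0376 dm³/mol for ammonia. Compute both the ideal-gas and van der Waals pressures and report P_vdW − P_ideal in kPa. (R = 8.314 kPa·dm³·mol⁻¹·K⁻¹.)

Ideal: P_ideal = RT/V_m = (8.314)(608)/0.543 = 9309.23 kPa
vdW: P = RT/(V_m − b) − a/V_m² = 5054.91/0.505400 − 427/0.294849 = 10001.8 − 1448.20 = 8553.6 kPa
ΔP = 8553.6 − 9309.23 = -756 kPa

ΔP ≈ -756 kPa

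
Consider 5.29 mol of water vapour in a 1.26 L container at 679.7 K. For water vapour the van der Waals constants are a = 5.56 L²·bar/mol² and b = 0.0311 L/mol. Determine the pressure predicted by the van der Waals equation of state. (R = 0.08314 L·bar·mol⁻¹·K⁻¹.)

P = nRT/(V − nb) − a n²/V²
nRT/(V − nb) = (5.29)(0.08314)(679.7)/(1.26 − 5.29×0.0311) = 298.94/1.0955 = 272.88 bar
a n²/V² = (5.56)(5.29)²/(1.26)² = 98.004 bar
P = 272.88 − 98.004 = 174.9 bar

P ≈ 174.9 bar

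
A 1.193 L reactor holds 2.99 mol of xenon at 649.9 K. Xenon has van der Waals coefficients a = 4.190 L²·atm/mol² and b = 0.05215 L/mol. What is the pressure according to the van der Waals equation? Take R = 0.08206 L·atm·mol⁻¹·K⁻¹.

P = nRT/(V − nb) − a n²/V²
nRT/(V − nb) = (2.99)(0.08206)(649.9)/(1.193 − 2.99×0.05215) = 159.46/1.0371 = 153.76 atm
a n²/V² = (4.190)(2.99)²/(1.193)² = 26.319 atm
P = 153.76 − 26.319 = 127.4 atm

P ≈ 127.4 atm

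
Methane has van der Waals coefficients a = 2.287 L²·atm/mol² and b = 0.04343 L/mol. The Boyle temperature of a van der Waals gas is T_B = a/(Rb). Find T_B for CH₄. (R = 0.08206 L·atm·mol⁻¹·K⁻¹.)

For a van der Waals gas the second virial coefficient B₂ = b − a/(RT) vanishes at T_B = a/(Rb).
T_B = 2.287/(0.08206×0.04343) = 2.287/0.0035639 = 641.7 K

T_B ≈ 641.7 K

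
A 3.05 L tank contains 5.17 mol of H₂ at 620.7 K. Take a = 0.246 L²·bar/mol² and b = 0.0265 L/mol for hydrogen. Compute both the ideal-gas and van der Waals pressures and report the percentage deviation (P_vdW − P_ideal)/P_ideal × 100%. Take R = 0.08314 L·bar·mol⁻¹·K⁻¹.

3.90 %

Ideal: P_ideal = nRT/V = (5.17)(0.08314)(620.7)/3.05 = 87.4747 bar
vdW: P = nRT/(V − nb) − a n²/V² = 266.798/2.91300 − 6.57531/9.30250 = 91.5887 − 0.706833 = 90.8819 bar
% deviation = (90.8819 − 87.4747)/87.4747 × 100% = 3.90%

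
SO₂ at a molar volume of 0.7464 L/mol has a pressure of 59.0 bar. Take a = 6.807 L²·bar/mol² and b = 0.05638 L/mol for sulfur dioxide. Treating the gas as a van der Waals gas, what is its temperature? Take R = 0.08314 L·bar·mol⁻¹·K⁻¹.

T ≈ 591.1 K

T = (P + a/V_m²)(V_m − b)/R
P + a/V_m² = 59.0 + 6.807/(0.7464)² = 71.218 bar
V_m − b = 0.7464 − 0.05638 = 0.69002 L/mol
T = (71.218)(0.69002)/0.08314 = 591.1 K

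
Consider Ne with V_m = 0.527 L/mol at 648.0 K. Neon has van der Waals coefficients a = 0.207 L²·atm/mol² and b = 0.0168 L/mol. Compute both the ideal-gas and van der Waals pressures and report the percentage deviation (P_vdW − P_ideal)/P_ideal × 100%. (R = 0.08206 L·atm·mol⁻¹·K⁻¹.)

2.55 %

Ideal: P_ideal = RT/V_m = (0.08206)(648.0)/0.527 = 100.901 atm
vdW: P = RT/(V_m − b) − a/V_m² = 53.1749/0.510200 − 0.207/0.277729 = 104.224 − 0.745331 = 103.479 atm
% deviation = (103.479 − 100.901)/100.901 × 100% = 2.55%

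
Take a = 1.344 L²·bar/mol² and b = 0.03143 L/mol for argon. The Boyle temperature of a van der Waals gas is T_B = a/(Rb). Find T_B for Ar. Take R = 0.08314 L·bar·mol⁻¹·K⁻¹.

T_B ≈ 514.3 K

For a van der Waals gas the second virial coefficient B₂ = b − a/(RT) vanishes at T_B = a/(Rb).
T_B = 1.344/(0.08314×0.03143) = 1.344/0.0026131 = 514.3 K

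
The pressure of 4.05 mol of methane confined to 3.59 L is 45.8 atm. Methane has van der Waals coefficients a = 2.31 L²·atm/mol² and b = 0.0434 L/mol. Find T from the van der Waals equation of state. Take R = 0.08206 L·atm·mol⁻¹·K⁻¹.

T ≈ 500.7 K

T = (P + a n²/V²)(V − nb)/(nR)
P + a n²/V² = 45.8 + (2.31)(4.05)²/(3.59)² = 48.740 atm
V − nb = 3.59 − (4.05)(0.0434) = 3.4142 L
T = (48.740)(3.4142)/((4.05)(0.08206)) = 500.7 K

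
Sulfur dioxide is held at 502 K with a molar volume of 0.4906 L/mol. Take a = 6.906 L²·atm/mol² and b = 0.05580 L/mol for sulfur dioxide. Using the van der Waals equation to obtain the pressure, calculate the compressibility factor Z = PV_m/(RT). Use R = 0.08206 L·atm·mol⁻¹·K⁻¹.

P = RT/(V_m − b) − a/V_m² = (0.08206)(502)/(0.4906 − 0.05580) − 6.906/(0.4906)²
  = 41.194/0.43480 − 28.693 = 94.742 − 28.693 = 66.049 atm
Z = PV_m/(RT) = (66.049)(0.4906)/((0.08206)(502)) = 32.404/41.194 = 0.7866

Z ≈ 0.7866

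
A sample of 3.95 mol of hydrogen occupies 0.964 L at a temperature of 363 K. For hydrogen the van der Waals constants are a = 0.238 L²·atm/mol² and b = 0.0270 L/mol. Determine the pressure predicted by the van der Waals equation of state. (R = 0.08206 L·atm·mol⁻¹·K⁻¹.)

P ≈ 133.2 atm

P = nRT/(V − nb) − a n²/V²
nRT/(V − nb) = (3.95)(0.08206)(363)/(0.964 − 3.95×0.0270) = 117.66/0.85735 = 137.24 atm
a n²/V² = (0.238)(3.95)²/(0.964)² = 3.9959 atm
P = 137.24 − 3.9959 = 133.2 atm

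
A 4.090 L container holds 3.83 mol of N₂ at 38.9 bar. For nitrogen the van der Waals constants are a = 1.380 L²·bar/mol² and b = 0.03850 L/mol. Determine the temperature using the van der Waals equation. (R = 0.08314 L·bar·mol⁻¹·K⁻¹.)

T ≈ 496.6 K

T = (P + a n²/V²)(V − nb)/(nR)
P + a n²/V² = 38.9 + (1.380)(3.83)²/(4.090)² = 40.110 bar
V − nb = 4.090 − (3.83)(0.03850) = 3.9425 L
T = (40.110)(3.9425)/((3.83)(0.08314)) = 496.6 K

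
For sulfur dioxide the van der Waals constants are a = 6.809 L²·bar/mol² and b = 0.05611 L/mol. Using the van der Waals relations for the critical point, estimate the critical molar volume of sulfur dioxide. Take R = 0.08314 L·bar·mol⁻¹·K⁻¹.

V_m,c ≈ 0.1683 L/mol

For a van der Waals gas, V_m,c = 3b.
V_m,c = 3×0.05611 = 0.1683 L/mol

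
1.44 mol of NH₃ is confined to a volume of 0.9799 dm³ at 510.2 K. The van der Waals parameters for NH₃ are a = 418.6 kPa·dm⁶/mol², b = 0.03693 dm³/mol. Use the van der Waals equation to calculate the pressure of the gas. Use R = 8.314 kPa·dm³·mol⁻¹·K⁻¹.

P ≈ 5687 kPa

P = nRT/(V − nb) − a n²/V²
nRT/(V − nb) = (1.44)(8.314)(510.2)/(0.9799 − 1.44×0.03693) = 6108.2/0.92672 = 6591.2 kPa
a n²/V² = (418.6)(1.44)²/(0.9799)² = 903.98 kPa
P = 6591.2 − 903.98 = 5687 kPa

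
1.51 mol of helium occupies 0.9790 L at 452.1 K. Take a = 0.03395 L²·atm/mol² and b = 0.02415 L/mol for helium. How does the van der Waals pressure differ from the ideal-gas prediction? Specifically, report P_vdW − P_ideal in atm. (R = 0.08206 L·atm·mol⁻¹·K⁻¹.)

Ideal: P_ideal = nRT/V = (1.51)(0.08206)(452.1)/0.9790 = 57.2216 atm
vdW: P = nRT/(V − nb) − a n²/V² = 56.0200/0.942534 − 0.0774094/0.958441 = 59.4355 − 0.0807660 = 59.3547 atm
ΔP = 59.3547 − 57.2216 = 2.133 atm

ΔP ≈ 2.133 atm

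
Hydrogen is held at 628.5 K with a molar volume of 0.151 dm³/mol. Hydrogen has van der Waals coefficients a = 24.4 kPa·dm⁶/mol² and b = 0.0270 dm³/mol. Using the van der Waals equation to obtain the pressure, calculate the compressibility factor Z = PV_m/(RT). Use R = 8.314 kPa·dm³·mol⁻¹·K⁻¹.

P = RT/(V_m − b) − a/V_m² = (8.314)(628.5)/(0.151 − 0.0270) − 24.4/(0.151)²
  = 5225.3/0.12400 − 1070.1 = 42140 − 1070.1 = 41070 kPa
Z = PV_m/(RT) = (41070)(0.151)/((8.314)(628.5)) = 6201.6/5225.3 = 1.187

Z ≈ 1.187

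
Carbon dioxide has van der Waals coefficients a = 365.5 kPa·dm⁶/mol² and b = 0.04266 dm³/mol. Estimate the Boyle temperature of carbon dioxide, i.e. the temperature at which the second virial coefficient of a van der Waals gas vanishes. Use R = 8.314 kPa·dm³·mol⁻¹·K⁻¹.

For a van der Waals gas the second virial coefficient B₂ = b − a/(RT) vanishes at T_B = a/(Rb).
T_B = 365.5/(8.314×0.04266) = 365.5/0.35468 = 1031 K

T_B ≈ 1031 K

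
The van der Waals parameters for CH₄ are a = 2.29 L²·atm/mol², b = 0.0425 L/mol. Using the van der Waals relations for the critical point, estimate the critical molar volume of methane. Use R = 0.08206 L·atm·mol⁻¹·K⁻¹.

V_m,c ≈ 0.1275 L/mol

For a van der Waals gas, V_m,c = 3b.
V_m,c = 3×0.0425 = 0.1275 L/mol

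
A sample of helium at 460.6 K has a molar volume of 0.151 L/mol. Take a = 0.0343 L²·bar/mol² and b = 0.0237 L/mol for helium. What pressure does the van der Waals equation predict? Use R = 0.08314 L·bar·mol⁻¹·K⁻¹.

P ≈ 299.3 bar

P = RT/(V_m − b) − a/V_m²
RT/(V_m − b) = (0.08314)(460.6)/(0.151 − 0.0237) = 38.294/0.12730 = 300.82 bar
a/V_m² = 0.0343/(0.151)² = 1.5043 bar
P = 300.82 − 1.5043 = 299.3 bar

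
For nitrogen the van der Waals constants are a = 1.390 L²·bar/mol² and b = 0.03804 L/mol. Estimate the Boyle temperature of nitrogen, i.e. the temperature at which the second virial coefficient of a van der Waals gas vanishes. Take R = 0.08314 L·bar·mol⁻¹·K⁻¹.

T_B ≈ 439.5 K

For a van der Waals gas the second virial coefficient B₂ = b − a/(RT) vanishes at T_B = a/(Rb).
T_B = 1.390/(0.08314×0.03804) = 1.390/0.0031626 = 439.5 K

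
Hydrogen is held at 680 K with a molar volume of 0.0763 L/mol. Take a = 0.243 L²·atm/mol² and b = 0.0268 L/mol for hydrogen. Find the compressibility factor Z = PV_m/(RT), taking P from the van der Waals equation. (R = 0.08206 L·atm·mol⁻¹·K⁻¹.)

Z ≈ 1.484

P = RT/(V_m − b) − a/V_m² = (0.08206)(680)/(0.0763 − 0.0268) − 0.243/(0.0763)²
  = 55.801/0.049500 − 41.740 = 1127.3 − 41.740 = 1085.6 atm
Z = PV_m/(RT) = (1085.6)(0.0763)/((0.08206)(680)) = 82.831/55.801 = 1.484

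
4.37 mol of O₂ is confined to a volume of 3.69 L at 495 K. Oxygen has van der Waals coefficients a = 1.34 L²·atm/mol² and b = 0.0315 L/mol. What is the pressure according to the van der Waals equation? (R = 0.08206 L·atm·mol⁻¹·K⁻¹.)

P = nRT/(V − nb) − a n²/V²
nRT/(V − nb) = (4.37)(0.08206)(495)/(3.69 − 4.37×0.0315) = 177.51/3.5523 = 49.970 atm
a n²/V² = (1.34)(4.37)²/(3.69)² = 1.8794 atm
P = 49.970 − 1.8794 = 48.09 atm

P ≈ 48.09 atm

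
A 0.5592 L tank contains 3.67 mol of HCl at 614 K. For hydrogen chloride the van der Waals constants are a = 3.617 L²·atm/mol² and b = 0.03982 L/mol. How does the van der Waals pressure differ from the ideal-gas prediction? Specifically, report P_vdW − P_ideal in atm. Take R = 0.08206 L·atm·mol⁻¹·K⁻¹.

ΔP ≈ -38.80 atm

Ideal: P_ideal = nRT/V = (3.67)(0.08206)(614)/0.5592 = 330.673 atm
vdW: P = nRT/(V − nb) − a n²/V² = 184.912/0.413061 − 48.7170/0.312705 = 447.663 − 155.792 = 291.871 atm
ΔP = 291.871 − 330.673 = -38.80 atm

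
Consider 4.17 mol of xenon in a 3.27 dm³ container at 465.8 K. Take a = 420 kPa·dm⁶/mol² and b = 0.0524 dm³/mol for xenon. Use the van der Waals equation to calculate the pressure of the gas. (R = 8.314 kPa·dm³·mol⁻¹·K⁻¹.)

P ≈ 4609 kPa

P = nRT/(V − nb) − a n²/V²
nRT/(V − nb) = (4.17)(8.314)(465.8)/(3.27 − 4.17×0.0524) = 16149/3.0515 = 5292.2 kPa
a n²/V² = (420)(4.17)²/(3.27)² = 683.01 kPa
P = 5292.2 − 683.01 = 4609 kPa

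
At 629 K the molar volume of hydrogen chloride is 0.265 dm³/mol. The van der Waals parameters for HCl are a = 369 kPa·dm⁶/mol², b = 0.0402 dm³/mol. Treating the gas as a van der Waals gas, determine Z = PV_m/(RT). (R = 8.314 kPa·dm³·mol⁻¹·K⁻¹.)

Z ≈ 0.9126

P = RT/(V_m − b) − a/V_m² = (8.314)(629)/(0.265 − 0.0402) − 369/(0.265)²
  = 5229.5/0.22480 − 5254.5 = 23263 − 5254.5 = 18009 kPa
Z = PV_m/(RT) = (18009)(0.265)/((8.314)(629)) = 4772.4/5229.5 = 0.9126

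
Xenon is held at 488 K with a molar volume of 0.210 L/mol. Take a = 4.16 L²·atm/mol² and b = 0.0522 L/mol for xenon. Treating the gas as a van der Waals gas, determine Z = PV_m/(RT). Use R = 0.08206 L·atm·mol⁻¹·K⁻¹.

P = RT/(V_m − b) − a/V_m² = (0.08206)(488)/(0.210 − 0.0522) − 4.16/(0.210)²
  = 40.045/0.15780 − 94.331 = 253.77 − 94.331 = 159.44 atm
Z = PV_m/(RT) = (159.44)(0.210)/((0.08206)(488)) = 33.482/40.045 = 0.8361

Z ≈ 0.8361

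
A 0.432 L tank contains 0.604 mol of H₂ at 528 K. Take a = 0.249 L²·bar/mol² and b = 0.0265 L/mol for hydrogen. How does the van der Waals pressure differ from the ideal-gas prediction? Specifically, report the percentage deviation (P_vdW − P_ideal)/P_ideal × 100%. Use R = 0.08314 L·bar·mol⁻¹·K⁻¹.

3.05 %

Ideal: P_ideal = nRT/V = (0.604)(0.08314)(528)/0.432 = 61.3758 bar
vdW: P = nRT/(V − nb) − a n²/V² = 26.5143/0.415994 − 0.0908392/0.186624 = 63.7372 − 0.486750 = 63.2505 bar
% deviation = (63.2505 − 61.3758)/61.3758 × 100% = 3.05%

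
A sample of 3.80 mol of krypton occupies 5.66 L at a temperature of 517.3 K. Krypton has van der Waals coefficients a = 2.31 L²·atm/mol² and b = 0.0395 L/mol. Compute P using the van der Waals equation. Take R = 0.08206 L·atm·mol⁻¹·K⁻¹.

P = nRT/(V − nb) − a n²/V²
nRT/(V − nb) = (3.80)(0.08206)(517.3)/(5.66 − 3.80×0.0395) = 161.31/5.5099 = 29.276 atm
a n²/V² = (2.31)(3.80)²/(5.66)² = 1.0412 atm
P = 29.276 − 1.0412 = 28.23 atm

P ≈ 28.23 atm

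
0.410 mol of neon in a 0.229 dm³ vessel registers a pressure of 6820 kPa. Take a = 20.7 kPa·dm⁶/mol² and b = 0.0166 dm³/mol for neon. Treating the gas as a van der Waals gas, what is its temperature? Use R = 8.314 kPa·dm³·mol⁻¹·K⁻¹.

T = (P + a n²/V²)(V − nb)/(nR)
P + a n²/V² = 6820 + (20.7)(0.410)²/(0.229)² = 6886.4 kPa
V − nb = 0.229 − (0.410)(0.0166) = 0.22219 dm³
T = (6886.4)(0.22219)/((0.410)(8.314)) = 448.9 K

T ≈ 448.9 K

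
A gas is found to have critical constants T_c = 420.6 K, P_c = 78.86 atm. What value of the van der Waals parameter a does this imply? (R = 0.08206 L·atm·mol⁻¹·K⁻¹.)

a ≈ 6.373 L²·atm/mol²

From T_c = 8a/(27Rb) and P_c = a/(27b²): a = 27 R² T_c²/(64 P_c).
a = 27×(0.08206)²×(420.6)²/(64×78.86) = 32164/5047.0 = 6.373 L²·atm/mol²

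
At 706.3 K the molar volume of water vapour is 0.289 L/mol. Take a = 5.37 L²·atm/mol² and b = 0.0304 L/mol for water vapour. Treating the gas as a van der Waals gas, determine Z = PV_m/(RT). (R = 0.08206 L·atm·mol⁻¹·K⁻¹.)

P = RT/(V_m − b) − a/V_m² = (0.08206)(706.3)/(0.289 − 0.0304) − 5.37/(0.289)²
  = 57.959/0.25860 − 64.295 = 224.13 − 64.295 = 159.84 atm
Z = PV_m/(RT) = (159.84)(0.289)/((0.08206)(706.3)) = 46.194/57.959 = 0.7970

Z ≈ 0.7970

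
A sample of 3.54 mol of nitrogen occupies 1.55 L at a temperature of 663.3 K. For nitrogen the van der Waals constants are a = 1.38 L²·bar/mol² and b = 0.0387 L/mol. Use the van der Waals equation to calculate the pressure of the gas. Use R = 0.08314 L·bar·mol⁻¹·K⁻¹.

P ≈ 131.0 bar

P = nRT/(V − nb) − a n²/V²
nRT/(V − nb) = (3.54)(0.08314)(663.3)/(1.55 − 3.54×0.0387) = 195.22/1.4130 = 138.16 bar
a n²/V² = (1.38)(3.54)²/(1.55)² = 7.1982 bar
P = 138.16 − 7.1982 = 131.0 bar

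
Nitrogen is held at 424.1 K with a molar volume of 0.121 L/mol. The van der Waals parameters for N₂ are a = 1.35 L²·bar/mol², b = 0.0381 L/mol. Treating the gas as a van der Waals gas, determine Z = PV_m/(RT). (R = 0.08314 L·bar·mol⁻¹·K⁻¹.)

Z ≈ 1.143

P = RT/(V_m − b) − a/V_m² = (0.08314)(424.1)/(0.121 − 0.0381) − 1.35/(0.121)²
  = 35.260/0.082900 − 92.207 = 425.33 − 92.207 = 333.12 bar
Z = PV_m/(RT) = (333.12)(0.121)/((0.08314)(424.1)) = 40.308/35.260 = 1.143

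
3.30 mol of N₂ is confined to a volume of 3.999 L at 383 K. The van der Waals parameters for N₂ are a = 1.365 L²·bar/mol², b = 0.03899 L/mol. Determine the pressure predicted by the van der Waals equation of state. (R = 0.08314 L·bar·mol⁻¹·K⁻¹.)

P = nRT/(V − nb) − a n²/V²
nRT/(V − nb) = (3.30)(0.08314)(383)/(3.999 − 3.30×0.03899) = 105.08/3.8703 = 27.150 bar
a n²/V² = (1.365)(3.30)²/(3.999)² = 0.92952 bar
P = 27.150 − 0.92952 = 26.22 bar

P ≈ 26.22 bar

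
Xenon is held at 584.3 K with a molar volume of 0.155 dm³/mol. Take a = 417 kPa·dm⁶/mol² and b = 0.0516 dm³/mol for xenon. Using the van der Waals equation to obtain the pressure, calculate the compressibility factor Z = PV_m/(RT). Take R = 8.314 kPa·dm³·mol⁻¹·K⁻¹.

P = RT/(V_m − b) − a/V_m² = (8.314)(584.3)/(0.155 − 0.0516) − 417/(0.155)²
  = 4857.9/0.10340 − 17357 = 46982 − 17357 = 29625 kPa
Z = PV_m/(RT) = (29625)(0.155)/((8.314)(584.3)) = 4591.9/4857.9 = 0.9452

Z ≈ 0.9452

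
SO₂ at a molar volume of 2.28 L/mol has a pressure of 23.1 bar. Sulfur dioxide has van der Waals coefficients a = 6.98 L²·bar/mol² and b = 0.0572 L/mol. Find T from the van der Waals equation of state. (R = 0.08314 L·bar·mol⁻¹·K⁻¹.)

T ≈ 653.5 K

T = (P + a/V_m²)(V_m − b)/R
P + a/V_m² = 23.1 + 6.98/(2.28)² = 24.443 bar
V_m − b = 2.28 − 0.0572 = 2.2228 L/mol
T = (24.443)(2.2228)/0.08314 = 653.5 K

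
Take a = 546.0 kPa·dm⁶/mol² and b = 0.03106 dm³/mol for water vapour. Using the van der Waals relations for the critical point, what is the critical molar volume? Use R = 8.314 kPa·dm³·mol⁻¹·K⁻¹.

V_m,c ≈ 0.09318 dm³/mol

For a van der Waals gas, V_m,c = 3b.
V_m,c = 3×0.03106 = 0.09318 dm³/mol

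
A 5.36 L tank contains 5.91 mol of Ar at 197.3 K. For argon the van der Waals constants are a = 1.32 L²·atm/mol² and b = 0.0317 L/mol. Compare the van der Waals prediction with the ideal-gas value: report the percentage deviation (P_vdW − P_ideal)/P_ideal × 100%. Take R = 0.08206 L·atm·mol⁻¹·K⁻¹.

-5.37 %

Ideal: P_ideal = nRT/V = (5.91)(0.08206)(197.3)/5.36 = 17.8518 atm
vdW: P = nRT/(V − nb) − a n²/V² = 95.6855/5.17265 − 46.1051/28.7296 = 18.4984 − 1.60479 = 16.8936 atm
% deviation = (16.8936 − 17.8518)/17.8518 × 100% = -5.37%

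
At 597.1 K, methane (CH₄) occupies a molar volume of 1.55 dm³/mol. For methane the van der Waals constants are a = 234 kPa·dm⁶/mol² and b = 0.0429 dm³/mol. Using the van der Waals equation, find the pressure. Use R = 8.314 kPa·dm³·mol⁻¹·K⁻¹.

P ≈ 3197 kPa

P = RT/(V_m − b) − a/V_m²
RT/(V_m − b) = (8.314)(597.1)/(1.55 − 0.0429) = 4964.3/1.5071 = 3293.9 kPa
a/V_m² = 234/(1.55)² = 97.399 kPa
P = 3293.9 − 97.399 = 3197 kPa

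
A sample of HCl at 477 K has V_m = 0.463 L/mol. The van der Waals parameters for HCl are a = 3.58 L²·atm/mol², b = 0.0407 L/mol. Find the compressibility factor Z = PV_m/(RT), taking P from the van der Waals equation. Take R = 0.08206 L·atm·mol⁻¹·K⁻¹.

P = RT/(V_m − b) − a/V_m² = (0.08206)(477)/(0.463 − 0.0407) − 3.58/(0.463)²
  = 39.143/0.42230 − 16.700 = 92.690 − 16.700 = 75.990 atm
Z = PV_m/(RT) = (75.990)(0.463)/((0.08206)(477)) = 35.183/39.143 = 0.8988

Z ≈ 0.8988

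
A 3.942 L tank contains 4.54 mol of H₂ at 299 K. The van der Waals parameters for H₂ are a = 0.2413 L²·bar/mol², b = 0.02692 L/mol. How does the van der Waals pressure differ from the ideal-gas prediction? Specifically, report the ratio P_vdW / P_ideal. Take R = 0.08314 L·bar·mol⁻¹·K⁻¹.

Ideal: P_ideal = nRT/V = (4.54)(0.08314)(299)/3.942 = 28.6299 bar
vdW: P = nRT/(V − nb) − a n²/V² = 112.859/3.81978 − 4.97358/15.5394 = 29.5459 − 0.320063 = 29.2258 bar
Ratio = 29.2258/28.6299 = 1.021

P_vdW / P_ideal ≈ 1.021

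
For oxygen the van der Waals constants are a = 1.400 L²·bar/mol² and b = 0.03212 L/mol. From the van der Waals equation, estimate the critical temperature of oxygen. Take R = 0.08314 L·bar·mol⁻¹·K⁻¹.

T_c ≈ 155.3 K

For a van der Waals gas, T_c = 8a/(27Rb).
T_c = 8×1.400/(27×0.08314×0.03212) = 11.200/0.072102 = 155.3 K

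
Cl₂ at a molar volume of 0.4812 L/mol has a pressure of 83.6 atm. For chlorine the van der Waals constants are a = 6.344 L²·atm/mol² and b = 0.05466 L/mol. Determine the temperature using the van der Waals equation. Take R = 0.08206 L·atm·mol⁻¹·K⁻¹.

T = (P + a/V_m²)(V_m − b)/R
P + a/V_m² = 83.6 + 6.344/(0.4812)² = 111.00 atm
V_m − b = 0.4812 − 0.05466 = 0.42654 L/mol
T = (111.00)(0.42654)/0.08206 = 577.0 K

T ≈ 577.0 K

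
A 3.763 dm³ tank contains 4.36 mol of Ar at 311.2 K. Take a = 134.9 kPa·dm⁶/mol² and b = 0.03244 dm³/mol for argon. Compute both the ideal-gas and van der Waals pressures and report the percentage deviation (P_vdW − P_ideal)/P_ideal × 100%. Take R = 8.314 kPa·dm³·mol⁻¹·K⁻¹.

Ideal: P_ideal = nRT/V = (4.36)(8.314)(311.2)/3.763 = 2997.79 kPa
vdW: P = nRT/(V − nb) − a n²/V² = 11280.7/3.62156 − 2564.40/14.1602 = 3114.87 − 181.099 = 2933.77 kPa
% deviation = (2933.77 − 2997.79)/2997.79 × 100% = -2.14%

-2.14 %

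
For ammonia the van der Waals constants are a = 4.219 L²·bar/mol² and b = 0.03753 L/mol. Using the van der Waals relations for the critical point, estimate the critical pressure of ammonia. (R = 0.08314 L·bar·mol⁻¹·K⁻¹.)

For a van der Waals gas, P_c = a/(27b²).
P_c = 4.219/(27×(0.03753)²) = 4.219/0.038030 = 110.9 bar

P_c ≈ 110.9 bar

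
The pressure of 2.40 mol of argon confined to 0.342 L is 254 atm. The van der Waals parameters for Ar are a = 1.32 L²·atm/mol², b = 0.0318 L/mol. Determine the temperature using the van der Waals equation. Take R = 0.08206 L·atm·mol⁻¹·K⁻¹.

T ≈ 430.3 K

T = (P + a n²/V²)(V − nb)/(nR)
P + a n²/V² = 254 + (1.32)(2.40)²/(0.342)² = 319.00 atm
V − nb = 0.342 − (2.40)(0.0318) = 0.26568 L
T = (319.00)(0.26568)/((2.40)(0.08206)) = 430.3 K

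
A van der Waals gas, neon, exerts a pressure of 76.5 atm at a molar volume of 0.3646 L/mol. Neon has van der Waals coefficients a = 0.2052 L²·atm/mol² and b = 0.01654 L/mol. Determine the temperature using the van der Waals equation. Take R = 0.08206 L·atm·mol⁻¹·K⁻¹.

T = (P + a/V_m²)(V_m − b)/R
P + a/V_m² = 76.5 + 0.2052/(0.3646)² = 78.044 atm
V_m − b = 0.3646 − 0.01654 = 0.34806 L/mol
T = (78.044)(0.34806)/0.08206 = 331.0 K

T ≈ 331.0 K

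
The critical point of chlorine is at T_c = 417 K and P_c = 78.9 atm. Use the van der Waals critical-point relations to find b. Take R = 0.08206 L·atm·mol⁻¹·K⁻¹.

b ≈ 0.05421 L/mol

From T_c = 8a/(27Rb) and P_c = a/(27b²): b = R T_c/(8 P_c).
b = (0.08206)(417)/(8×78.9) = 34.219/631.20 = 0.05421 L/mol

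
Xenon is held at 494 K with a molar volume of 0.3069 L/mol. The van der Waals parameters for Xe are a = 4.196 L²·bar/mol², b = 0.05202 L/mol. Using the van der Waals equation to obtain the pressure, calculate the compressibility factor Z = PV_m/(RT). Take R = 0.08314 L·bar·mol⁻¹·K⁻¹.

P = RT/(V_m − b) − a/V_m² = (0.08314)(494)/(0.3069 − 0.05202) − 4.196/(0.3069)²
  = 41.071/0.25488 − 44.549 = 161.14 − 44.549 = 116.59 bar
Z = PV_m/(RT) = (116.59)(0.3069)/((0.08314)(494)) = 35.781/41.071 = 0.8712

Z ≈ 0.8712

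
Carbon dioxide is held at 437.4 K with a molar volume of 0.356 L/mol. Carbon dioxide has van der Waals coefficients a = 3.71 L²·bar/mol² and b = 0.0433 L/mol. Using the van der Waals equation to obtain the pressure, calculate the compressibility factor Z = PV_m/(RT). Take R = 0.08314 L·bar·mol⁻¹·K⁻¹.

P = RT/(V_m − b) − a/V_m² = (0.08314)(437.4)/(0.356 − 0.0433) − 3.71/(0.356)²
  = 36.365/0.31270 − 29.273 = 116.29 − 29.273 = 87.02 bar
Z = PV_m/(RT) = (87.02)(0.356)/((0.08314)(437.4)) = 30.979/36.365 = 0.8519

Z ≈ 0.8519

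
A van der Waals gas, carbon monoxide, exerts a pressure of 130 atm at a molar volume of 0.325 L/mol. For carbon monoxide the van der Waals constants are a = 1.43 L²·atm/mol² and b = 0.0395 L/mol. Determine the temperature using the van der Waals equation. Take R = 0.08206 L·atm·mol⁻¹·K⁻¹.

T = (P + a/V_m²)(V_m − b)/R
P + a/V_m² = 130 + 1.43/(0.325)² = 143.54 atm
V_m − b = 0.325 − 0.0395 = 0.28550 L/mol
T = (143.54)(0.28550)/0.08206 = 499.4 K

T ≈ 499.4 K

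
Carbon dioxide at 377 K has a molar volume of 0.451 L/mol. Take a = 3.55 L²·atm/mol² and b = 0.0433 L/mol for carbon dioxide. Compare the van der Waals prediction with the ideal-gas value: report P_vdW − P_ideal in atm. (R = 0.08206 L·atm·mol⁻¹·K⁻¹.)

Ideal: P_ideal = RT/V_m = (0.08206)(377)/0.451 = 68.5956 atm
vdW: P = RT/(V_m − b) − a/V_m² = 30.9366/0.407700 − 3.55/0.203401 = 75.8808 − 17.4532 = 58.4276 atm
ΔP = 58.4276 − 68.5956 = -10.17 atm

ΔP ≈ -10.17 atm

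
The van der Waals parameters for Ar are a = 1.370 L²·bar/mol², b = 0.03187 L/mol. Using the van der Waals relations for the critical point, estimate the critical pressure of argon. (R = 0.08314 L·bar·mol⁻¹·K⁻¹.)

For a van der Waals gas, P_c = a/(27b²).
P_c = 1.370/(27×(0.03187)²) = 1.370/0.027424 = 49.96 bar

P_c ≈ 49.96 bar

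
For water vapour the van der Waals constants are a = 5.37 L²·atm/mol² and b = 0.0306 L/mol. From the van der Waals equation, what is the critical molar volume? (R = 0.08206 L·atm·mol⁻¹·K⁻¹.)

For a van der Waals gas, V_m,c = 3b.
V_m,c = 3×0.0306 = 0.09180 L/mol

V_m,c ≈ 0.09180 L/mol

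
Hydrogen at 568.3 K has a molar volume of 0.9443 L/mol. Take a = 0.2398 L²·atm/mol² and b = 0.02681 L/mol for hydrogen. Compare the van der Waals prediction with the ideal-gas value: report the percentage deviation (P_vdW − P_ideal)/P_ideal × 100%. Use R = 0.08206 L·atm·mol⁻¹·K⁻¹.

2.38 %

Ideal: P_ideal = RT/V_m = (0.08206)(568.3)/0.9443 = 49.3855 atm
vdW: P = RT/(V_m − b) − a/V_m² = 46.6347/0.917490 − 0.2398/0.891702 = 50.8286 − 0.268924 = 50.5597 atm
% deviation = (50.5597 − 49.3855)/49.3855 × 100% = 2.38%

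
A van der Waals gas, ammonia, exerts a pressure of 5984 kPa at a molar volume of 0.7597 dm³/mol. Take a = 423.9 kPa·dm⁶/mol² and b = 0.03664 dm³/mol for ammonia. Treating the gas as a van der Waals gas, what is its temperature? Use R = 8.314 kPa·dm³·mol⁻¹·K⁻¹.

T = (P + a/V_m²)(V_m − b)/R
P + a/V_m² = 5984 + 423.9/(0.7597)² = 6718.5 kPa
V_m − b = 0.7597 − 0.03664 = 0.72306 dm³/mol
T = (6718.5)(0.72306)/8.314 = 584.3 K

T ≈ 584.3 K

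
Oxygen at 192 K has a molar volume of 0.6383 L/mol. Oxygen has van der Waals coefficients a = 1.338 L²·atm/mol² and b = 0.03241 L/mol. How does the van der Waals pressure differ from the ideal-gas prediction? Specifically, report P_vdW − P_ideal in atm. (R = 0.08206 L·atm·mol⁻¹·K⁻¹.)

Ideal: P_ideal = RT/V_m = (0.08206)(192)/0.6383 = 24.6836 atm
vdW: P = RT/(V_m − b) − a/V_m² = 15.7555/0.605890 − 1.338/0.407427 = 26.0039 − 3.28402 = 22.7199 atm
ΔP = 22.7199 − 24.6836 = -1.964 atm

ΔP ≈ -1.964 atm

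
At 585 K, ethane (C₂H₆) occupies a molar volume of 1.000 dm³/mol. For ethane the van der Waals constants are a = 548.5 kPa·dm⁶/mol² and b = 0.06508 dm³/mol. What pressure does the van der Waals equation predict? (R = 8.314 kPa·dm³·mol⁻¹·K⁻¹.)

P ≈ 4654 kPa

P = RT/(V_m − b) − a/V_m²
RT/(V_m − b) = (8.314)(585)/(1.000 − 0.06508) = 4863.7/0.93492 = 5202.3 kPa
a/V_m² = 548.5/(1.000)² = 548.50 kPa
P = 5202.3 − 548.50 = 4654 kPa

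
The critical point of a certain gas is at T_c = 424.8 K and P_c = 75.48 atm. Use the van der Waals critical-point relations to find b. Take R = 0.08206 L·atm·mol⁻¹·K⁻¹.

From T_c = 8a/(27Rb) and P_c = a/(27b²): b = R T_c/(8 P_c).
b = (0.08206)(424.8)/(8×75.48) = 34.859/603.84 = 0.05773 L/mol

b ≈ 0.05773 L/mol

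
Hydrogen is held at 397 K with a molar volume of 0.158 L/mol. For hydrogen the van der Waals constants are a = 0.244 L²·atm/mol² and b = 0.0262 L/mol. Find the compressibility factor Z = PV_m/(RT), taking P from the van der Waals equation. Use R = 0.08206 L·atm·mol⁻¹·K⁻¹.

P = RT/(V_m − b) − a/V_m² = (0.08206)(397)/(0.158 − 0.0262) − 0.244/(0.158)²
  = 32.578/0.13180 − 9.7741 = 247.18 − 9.7741 = 237.41 atm
Z = PV_m/(RT) = (237.41)(0.158)/((0.08206)(397)) = 37.511/32.578 = 1.151

Z ≈ 1.151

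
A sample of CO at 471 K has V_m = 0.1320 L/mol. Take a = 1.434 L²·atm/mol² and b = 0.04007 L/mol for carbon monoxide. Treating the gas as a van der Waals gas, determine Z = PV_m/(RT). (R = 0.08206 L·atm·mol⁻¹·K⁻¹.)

P = RT/(V_m − b) − a/V_m² = (0.08206)(471)/(0.1320 − 0.04007) − 1.434/(0.1320)²
  = 38.650/0.091930 − 82.300 = 420.43 − 82.300 = 338.13 atm
Z = PV_m/(RT) = (338.13)(0.1320)/((0.08206)(471)) = 44.633/38.650 = 1.155

Z ≈ 1.155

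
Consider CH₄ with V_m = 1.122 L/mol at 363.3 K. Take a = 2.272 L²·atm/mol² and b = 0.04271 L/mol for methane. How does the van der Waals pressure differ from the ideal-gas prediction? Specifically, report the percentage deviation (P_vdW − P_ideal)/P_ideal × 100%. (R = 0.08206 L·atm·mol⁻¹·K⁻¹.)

-2.84 %

Ideal: P_ideal = RT/V_m = (0.08206)(363.3)/1.122 = 26.5708 atm
vdW: P = RT/(V_m − b) − a/V_m² = 29.8124/1.07929 − 2.272/1.25888 = 27.6222 − 1.80478 = 25.8174 atm
% deviation = (25.8174 − 26.5708)/26.5708 × 100% = -2.84%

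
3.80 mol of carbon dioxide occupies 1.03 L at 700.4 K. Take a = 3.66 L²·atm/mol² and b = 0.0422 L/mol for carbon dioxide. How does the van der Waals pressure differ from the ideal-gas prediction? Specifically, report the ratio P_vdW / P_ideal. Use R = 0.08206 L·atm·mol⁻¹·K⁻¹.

Ideal: P_ideal = nRT/V = (3.80)(0.08206)(700.4)/1.03 = 212.043 atm
vdW: P = nRT/(V − nb) − a n²/V² = 218.404/0.869640 − 52.8504/1.06090 = 251.143 − 49.8166 = 201.326 atm
Ratio = 201.326/212.043 = 0.9495

P_vdW / P_ideal ≈ 0.9495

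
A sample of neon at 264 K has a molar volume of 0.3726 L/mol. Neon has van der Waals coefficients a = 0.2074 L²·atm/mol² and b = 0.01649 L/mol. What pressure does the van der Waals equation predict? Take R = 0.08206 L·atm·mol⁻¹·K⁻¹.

P ≈ 59.34 atm

P = RT/(V_m − b) − a/V_m²
RT/(V_m − b) = (0.08206)(264)/(0.3726 − 0.01649) = 21.664/0.35611 = 60.835 atm
a/V_m² = 0.2074/(0.3726)² = 1.4939 atm
P = 60.835 − 1.4939 = 59.34 atm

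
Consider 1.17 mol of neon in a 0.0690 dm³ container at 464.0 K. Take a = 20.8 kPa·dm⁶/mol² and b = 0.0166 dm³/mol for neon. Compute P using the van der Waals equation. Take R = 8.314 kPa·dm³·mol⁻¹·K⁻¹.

P ≈ 85058 kPa

P = nRT/(V − nb) − a n²/V²
nRT/(V − nb) = (1.17)(8.314)(464.0)/(0.0690 − 1.17×0.0166) = 4513.5/0.049578 = 91038 kPa
a n²/V² = (20.8)(1.17)²/(0.0690)² = 5980.5 kPa
P = 91038 − 5980.5 = 85058 kPa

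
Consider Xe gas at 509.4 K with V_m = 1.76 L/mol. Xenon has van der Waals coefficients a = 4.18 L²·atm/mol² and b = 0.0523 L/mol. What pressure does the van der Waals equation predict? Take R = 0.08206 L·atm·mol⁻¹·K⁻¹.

P = RT/(V_m − b) − a/V_m²
RT/(V_m − b) = (0.08206)(509.4)/(1.76 − 0.0523) = 41.801/1.7077 = 24.478 atm
a/V_m² = 4.18/(1.76)² = 1.3494 atm
P = 24.478 − 1.3494 = 23.13 atm

P ≈ 23.13 atm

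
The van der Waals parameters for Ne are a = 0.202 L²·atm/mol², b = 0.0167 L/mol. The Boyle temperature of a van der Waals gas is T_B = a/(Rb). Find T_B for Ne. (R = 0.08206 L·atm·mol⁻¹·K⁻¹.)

For a van der Waals gas the second virial coefficient B₂ = b − a/(RT) vanishes at T_B = a/(Rb).
T_B = 0.202/(0.08206×0.0167) = 0.202/0.0013704 = 147.4 K

T_B ≈ 147.4 K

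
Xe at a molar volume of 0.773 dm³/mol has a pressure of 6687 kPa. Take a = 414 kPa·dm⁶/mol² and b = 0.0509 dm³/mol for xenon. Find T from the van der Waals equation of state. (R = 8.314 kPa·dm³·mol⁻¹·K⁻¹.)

T = (P + a/V_m²)(V_m − b)/R
P + a/V_m² = 6687 + 414/(0.773)² = 7379.9 kPa
V_m − b = 0.773 − 0.0509 = 0.72210 dm³/mol
T = (7379.9)(0.72210)/8.314 = 641.0 K

T ≈ 641.0 K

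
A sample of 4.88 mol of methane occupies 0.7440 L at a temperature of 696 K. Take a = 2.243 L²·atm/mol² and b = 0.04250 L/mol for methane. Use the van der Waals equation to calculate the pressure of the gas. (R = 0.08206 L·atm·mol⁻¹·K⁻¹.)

P ≈ 422.9 atm

P = nRT/(V − nb) − a n²/V²
nRT/(V − nb) = (4.88)(0.08206)(696)/(0.7440 − 4.88×0.04250) = 278.72/0.53660 = 519.42 atm
a n²/V² = (2.243)(4.88)²/(0.7440)² = 96.499 atm
P = 519.42 − 96.499 = 422.9 atm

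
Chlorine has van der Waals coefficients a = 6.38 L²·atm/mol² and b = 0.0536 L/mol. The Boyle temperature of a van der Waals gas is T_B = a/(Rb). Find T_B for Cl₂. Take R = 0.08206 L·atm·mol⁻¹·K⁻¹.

T_B ≈ 1451 K

For a van der Waals gas the second virial coefficient B₂ = b − a/(RT) vanishes at T_B = a/(Rb).
T_B = 6.38/(0.08206×0.0536) = 6.38/0.0043984 = 1451 K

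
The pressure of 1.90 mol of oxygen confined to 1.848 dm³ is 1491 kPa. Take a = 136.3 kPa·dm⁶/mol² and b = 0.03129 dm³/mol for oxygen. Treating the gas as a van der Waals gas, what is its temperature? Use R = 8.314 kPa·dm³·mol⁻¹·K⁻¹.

T = (P + a n²/V²)(V − nb)/(nR)
P + a n²/V² = 1491 + (136.3)(1.90)²/(1.848)² = 1635.1 kPa
V − nb = 1.848 − (1.90)(0.03129) = 1.7885 dm³
T = (1635.1)(1.7885)/((1.90)(8.314)) = 185.1 K

T ≈ 185.1 K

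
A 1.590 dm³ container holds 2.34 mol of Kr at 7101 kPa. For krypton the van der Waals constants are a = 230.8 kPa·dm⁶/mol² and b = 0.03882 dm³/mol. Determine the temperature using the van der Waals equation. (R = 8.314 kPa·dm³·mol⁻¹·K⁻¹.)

T ≈ 585.7 K

T = (P + a n²/V²)(V − nb)/(nR)
P + a n²/V² = 7101 + (230.8)(2.34)²/(1.590)² = 7600.9 kPa
V − nb = 1.590 − (2.34)(0.03882) = 1.4992 dm³
T = (7600.9)(1.4992)/((2.34)(8.314)) = 585.7 K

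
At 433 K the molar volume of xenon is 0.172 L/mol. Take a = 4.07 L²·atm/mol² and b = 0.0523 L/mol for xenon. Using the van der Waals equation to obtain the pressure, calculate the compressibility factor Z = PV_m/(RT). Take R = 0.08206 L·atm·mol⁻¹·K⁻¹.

Z ≈ 0.7710

P = RT/(V_m − b) − a/V_m² = (0.08206)(433)/(0.172 − 0.0523) − 4.07/(0.172)²
  = 35.532/0.11970 − 137.57 = 296.84 − 137.57 = 159.27 atm
Z = PV_m/(RT) = (159.27)(0.172)/((0.08206)(433)) = 27.394/35.532 = 0.7710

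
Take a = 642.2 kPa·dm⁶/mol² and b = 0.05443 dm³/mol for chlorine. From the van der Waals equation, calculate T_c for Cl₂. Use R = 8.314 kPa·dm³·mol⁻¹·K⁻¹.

For a van der Waals gas, T_c = 8a/(27Rb).
T_c = 8×642.2/(27×8.314×0.05443) = 5137.6/12.218 = 420.5 K

T_c ≈ 420.5 K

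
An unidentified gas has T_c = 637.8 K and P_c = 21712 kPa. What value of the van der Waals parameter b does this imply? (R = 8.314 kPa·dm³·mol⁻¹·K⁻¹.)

From T_c = 8a/(27Rb) and P_c = a/(27b²): b = R T_c/(8 P_c).
b = (8.314)(637.8)/(8×21712) = 5302.7/173696 = 0.03053 dm³/mol

b ≈ 0.03053 dm³/mol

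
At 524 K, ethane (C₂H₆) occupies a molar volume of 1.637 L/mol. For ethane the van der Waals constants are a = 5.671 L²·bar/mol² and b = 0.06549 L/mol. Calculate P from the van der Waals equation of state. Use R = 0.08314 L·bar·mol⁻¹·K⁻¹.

P ≈ 25.61 bar

P = RT/(V_m − b) − a/V_m²
RT/(V_m − b) = (0.08314)(524)/(1.637 − 0.06549) = 43.565/1.5715 = 27.722 bar
a/V_m² = 5.671/(1.637)² = 2.1162 bar
P = 27.722 − 2.1162 = 25.61 bar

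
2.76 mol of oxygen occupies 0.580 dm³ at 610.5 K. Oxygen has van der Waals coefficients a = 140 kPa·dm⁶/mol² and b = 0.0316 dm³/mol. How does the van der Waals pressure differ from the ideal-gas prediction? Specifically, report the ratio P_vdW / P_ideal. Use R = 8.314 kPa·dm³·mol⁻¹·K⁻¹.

Ideal: P_ideal = nRT/V = (2.76)(8.314)(610.5)/0.580 = 24153.3 kPa
vdW: P = nRT/(V − nb) − a n²/V² = 14008.9/0.492784 − 1066.46/0.336400 = 28428.1 − 3170.21 = 25257.9 kPa
Ratio = 25257.9/24153.3 = 1.046

P_vdW / P_ideal ≈ 1.046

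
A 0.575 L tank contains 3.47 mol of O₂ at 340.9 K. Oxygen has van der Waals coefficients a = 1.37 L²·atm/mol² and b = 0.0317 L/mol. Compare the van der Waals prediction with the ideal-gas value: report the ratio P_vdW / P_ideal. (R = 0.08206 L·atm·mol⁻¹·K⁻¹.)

Ideal: P_ideal = nRT/V = (3.47)(0.08206)(340.9)/0.575 = 168.819 atm
vdW: P = nRT/(V − nb) − a n²/V² = 97.0707/0.465001 − 16.4960/0.330625 = 208.754 − 49.8934 = 158.861 atm
Ratio = 158.861/168.819 = 0.9410

P_vdW / P_ideal ≈ 0.9410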